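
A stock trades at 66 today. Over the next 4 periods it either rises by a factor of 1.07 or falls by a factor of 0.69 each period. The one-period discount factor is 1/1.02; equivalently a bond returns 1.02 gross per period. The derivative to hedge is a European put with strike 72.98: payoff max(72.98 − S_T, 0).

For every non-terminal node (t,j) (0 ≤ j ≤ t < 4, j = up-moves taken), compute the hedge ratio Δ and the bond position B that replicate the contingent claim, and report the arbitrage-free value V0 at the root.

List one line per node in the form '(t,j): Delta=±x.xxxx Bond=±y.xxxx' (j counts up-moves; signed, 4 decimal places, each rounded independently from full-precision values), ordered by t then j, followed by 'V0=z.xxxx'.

(0,0): Delta=-0.6670 Bond=52.5548
(1,0): Delta=-1.0000 Bond=68.7707
(1,1): Delta=-0.6345 Bond=51.3082
(2,0): Delta=-1.0000 Bond=70.1461
(2,1): Delta=-1.0000 Bond=70.1461
(2,2): Delta=-0.5988 Bond=49.6357
(3,0): Delta=-1.0000 Bond=71.5490
(3,1): Delta=-1.0000 Bond=71.5490
(3,2): Delta=-1.0000 Bond=71.5490
(3,3): Delta=-0.5595 Bond=47.4586
V0=8.5327

Risk-neutral probability p* = (R−d)/(u−d) = (1.02−0.69)/(1.07−0.69) = 0.8684.
Terminal payoffs: V(4,0)=58.0197, V(4,1)=49.7807, V(4,2)=37.0043, V(4,3)=17.1915, V(4,4)=0.0000
(3,0): S=21.6816. Δ = (V_up−V_dn)/(S_up−S_dn) = (49.7807−58.0197)/(23.1993−14.9603) = -1.0000. V = [p*·49.7807 + (1−p*)·58.0197]/1.02 = 49.8674. B = V − Δ·S = 71.5490.
(3,1): S=33.6222. Δ = (V_up−V_dn)/(S_up−S_dn) = (37.0043−49.7807)/(35.9757−23.1993) = -1.0000. V = [p*·37.0043 + (1−p*)·49.7807]/1.02 = 37.9268. B = V − Δ·S = 71.5490.
(3,2): S=52.1387. Δ = (V_up−V_dn)/(S_up−S_dn) = (17.1915−37.0043)/(55.7885−35.9757) = -1.0000. V = [p*·17.1915 + (1−p*)·37.0043]/1.02 = 19.4103. B = V − Δ·S = 71.5490.
(3,3): S=80.8528. Δ = (V_up−V_dn)/(S_up−S_dn) = (0.0000−17.1915)/(86.5125−55.7885) = -0.5595. V = [p*·0.0000 + (1−p*)·17.1915]/1.02 = 2.2177. B = V − Δ·S = 47.4586.
(2,0): S=31.4226. Δ = (V_up−V_dn)/(S_up−S_dn) = (37.9268−49.8674)/(33.6222−21.6816) = -1.0000. V = [p*·37.9268 + (1−p*)·49.8674]/1.02 = 38.7235. B = V − Δ·S = 70.1461.
(2,1): S=48.7278. Δ = (V_up−V_dn)/(S_up−S_dn) = (19.4103−37.9268)/(52.1387−33.6222) = -1.0000. V = [p*·19.4103 + (1−p*)·37.9268]/1.02 = 21.4183. B = V − Δ·S = 70.1461.
(2,2): S=75.5634. Δ = (V_up−V_dn)/(S_up−S_dn) = (2.2177−19.4103)/(80.8528−52.1387) = -0.5988. V = [p*·2.2177 + (1−p*)·19.4103]/1.02 = 4.3920. B = V − Δ·S = 49.6357.
(1,0): S=45.5400. Δ = (V_up−V_dn)/(S_up−S_dn) = (21.4183−38.7235)/(48.7278−31.4226) = -1.0000. V = [p*·21.4183 + (1−p*)·38.7235]/1.02 = 23.2307. B = V − Δ·S = 68.7707.
(1,1): S=70.6200. Δ = (V_up−V_dn)/(S_up−S_dn) = (4.3920−21.4183)/(75.5634−48.7278) = -0.6345. V = [p*·4.3920 + (1−p*)·21.4183]/1.02 = 6.5023. B = V − Δ·S = 51.3082.
(0,0): S=66.0000. Δ = (V_up−V_dn)/(S_up−S_dn) = (6.5023−23.2307)/(70.6200−45.5400) = -0.6670. V = [p*·6.5023 + (1−p*)·23.2307]/1.02 = 8.5327. B = V − Δ·S = 52.5548.
Each (Δ,B) replicates both successor values, so the strategy is self-financing and V0 is arbitrage-free.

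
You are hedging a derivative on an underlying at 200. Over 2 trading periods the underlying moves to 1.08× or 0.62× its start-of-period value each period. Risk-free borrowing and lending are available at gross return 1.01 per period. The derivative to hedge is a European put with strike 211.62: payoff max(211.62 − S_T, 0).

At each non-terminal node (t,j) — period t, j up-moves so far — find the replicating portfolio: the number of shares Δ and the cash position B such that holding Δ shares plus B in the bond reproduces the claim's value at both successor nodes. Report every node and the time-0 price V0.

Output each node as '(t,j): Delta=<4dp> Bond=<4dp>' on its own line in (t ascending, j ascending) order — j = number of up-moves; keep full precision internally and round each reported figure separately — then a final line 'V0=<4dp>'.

(0,0): Delta=-0.8024 Bond=183.1866
(1,0): Delta=-1.0000 Bond=209.5248
(1,1): Delta=-0.7820 Bond=180.6199
V0=22.7129

No-arbitrage ⇒ martingale measure with p* = (R−d)/(u−d) = 0.8478.
At expiry t=2: V(2,0)=134.7400, V(2,1)=77.7000, V(2,2)=0.0000
(1,0): S=124.0000. Δ = (V_up−V_dn)/(S_up−S_dn) = (77.7000−134.7400)/(133.9200−76.8800) = -1.0000. V = [p*·77.7000 + (1−p*)·134.7400]/1.01 = 85.5248. B = V − Δ·S = 209.5248.
(1,1): S=216.0000. Δ = (V_up−V_dn)/(S_up−S_dn) = (0.0000−77.7000)/(233.2800−133.9200) = -0.7820. V = [p*·0.0000 + (1−p*)·77.7000]/1.01 = 11.7068. B = V − Δ·S = 180.6199.
(0,0): S=200.0000. Δ = (V_up−V_dn)/(S_up−S_dn) = (11.7068−85.5248)/(216.0000−124.0000) = -0.8024. V = [p*·11.7068 + (1−p*)·85.5248]/1.01 = 22.7129. B = V − Δ·S = 183.1866.
The time-0 hedge costs 22.7129, which is the no-arbitrage price.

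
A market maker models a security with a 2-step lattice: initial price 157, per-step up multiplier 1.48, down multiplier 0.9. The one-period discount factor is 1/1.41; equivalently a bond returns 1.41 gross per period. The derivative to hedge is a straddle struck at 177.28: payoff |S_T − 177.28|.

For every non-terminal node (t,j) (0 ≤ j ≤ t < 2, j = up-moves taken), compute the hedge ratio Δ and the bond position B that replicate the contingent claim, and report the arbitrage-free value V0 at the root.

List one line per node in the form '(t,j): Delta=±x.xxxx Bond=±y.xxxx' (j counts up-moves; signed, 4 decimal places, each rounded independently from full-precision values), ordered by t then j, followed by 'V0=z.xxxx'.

(0,0): Delta=0.9058 Bond=-73.6460
(1,0): Delta=-0.2229 Bond=55.6410
(1,1): Delta=1.0000 Bond=-125.7305
V0=68.5637

Risk-neutral probability p* = (R−d)/(u−d) = (1.41−0.9)/(1.48−0.9) = 0.8793.
Payoff layer (t=2): V(2,0)=50.1100, V(2,1)=31.8440, V(2,2)=166.6128
Node (1,0) S=141.3000: V=(p*·31.8440+(1−p*)·50.1100)/1.41=24.1479; Δ=(31.8440−50.1100)/(209.1240−127.1700)=-0.2229; B=V−Δ·S=55.6410
Node (1,1) S=232.3600: V=(p*·166.6128+(1−p*)·31.8440)/1.41=106.6295; Δ=(166.6128−31.8440)/(343.8928−209.1240)=1.0000; B=V−Δ·S=-125.7305
Node (0,0) S=157.0000: V=(p*·106.6295+(1−p*)·24.1479)/1.41=68.5637; Δ=(106.6295−24.1479)/(232.3600−141.3000)=0.9058; B=V−Δ·S=-73.6460
The time-0 hedge costs 68.5637, which is the no-arbitrage price.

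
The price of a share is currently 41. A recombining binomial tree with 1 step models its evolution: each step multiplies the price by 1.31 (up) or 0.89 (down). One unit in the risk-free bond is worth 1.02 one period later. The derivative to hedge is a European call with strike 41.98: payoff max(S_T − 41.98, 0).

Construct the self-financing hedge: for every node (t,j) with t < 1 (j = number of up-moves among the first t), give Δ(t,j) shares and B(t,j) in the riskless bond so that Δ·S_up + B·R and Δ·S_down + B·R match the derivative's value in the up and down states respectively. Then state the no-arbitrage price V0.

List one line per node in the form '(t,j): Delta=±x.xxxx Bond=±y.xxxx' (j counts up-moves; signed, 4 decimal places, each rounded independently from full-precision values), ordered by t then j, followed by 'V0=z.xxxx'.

(0,0): Delta=0.6812 Bond=-24.3690
V0=3.5595

No-arbitrage ⇒ martingale measure with p* = (R−d)/(u−d) = 0.3095.
At expiry t=1: V(1,0)=0.0000, V(1,1)=11.7300
  t=0,j=0: stock 41.0000 → up 53.7100 (V=11.7300), down 36.4900 (V=0.0000). Price 3.5595; hedge Δ=0.6812, bond B=-24.3690.
Root portfolio cost Δ·41+B reproduces V0=3.5595.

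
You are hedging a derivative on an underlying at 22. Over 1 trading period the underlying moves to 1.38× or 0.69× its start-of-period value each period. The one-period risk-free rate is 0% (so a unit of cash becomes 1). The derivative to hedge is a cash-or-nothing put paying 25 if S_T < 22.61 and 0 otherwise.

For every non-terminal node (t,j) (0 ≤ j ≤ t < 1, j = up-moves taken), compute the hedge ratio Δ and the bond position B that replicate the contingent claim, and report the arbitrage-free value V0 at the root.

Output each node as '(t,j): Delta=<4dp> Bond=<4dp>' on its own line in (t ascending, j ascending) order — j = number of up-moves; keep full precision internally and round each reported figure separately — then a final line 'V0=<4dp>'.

Since d<R<u, set p* = (R−d)/(u−d) = 0.4493; price each node as the discounted p*-expectation of its children.
Terminal values V(1,·): V(1,0)=25.0000, V(1,1)=0.0000
  t=0,j=0: stock 22.0000 → up 30.3600 (V=0.0000), down 15.1800 (V=25.0000). Price 13.7681; hedge Δ=-1.6469, bond B=50.0000.
Each (Δ,B) replicates both successor values, so the strategy is self-financing and V0 is arbitrage-free.

(0,0): Delta=-1.6469 Bond=50.0000
V0=13.7681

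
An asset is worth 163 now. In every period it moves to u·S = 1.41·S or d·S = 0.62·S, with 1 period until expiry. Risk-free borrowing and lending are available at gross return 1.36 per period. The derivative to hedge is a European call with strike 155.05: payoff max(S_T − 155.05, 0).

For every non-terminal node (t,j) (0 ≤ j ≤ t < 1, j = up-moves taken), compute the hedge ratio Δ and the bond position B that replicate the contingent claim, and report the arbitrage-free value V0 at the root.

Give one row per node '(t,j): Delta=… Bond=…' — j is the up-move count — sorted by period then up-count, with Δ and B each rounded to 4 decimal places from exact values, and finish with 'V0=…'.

(0,0): Delta=0.5807 Bond=-43.1530
V0=51.5052

Since d<R<u, set p* = (R−d)/(u−d) = 0.9367; price each node as the discounted p*-expectation of its children.
Terminal values V(1,·): V(1,0)=0.0000, V(1,1)=74.7800
Node (0,0) S=163.0000: V=(p*·74.7800+(1−p*)·0.0000)/1.36=51.5052; Δ=(74.7800−0.0000)/(229.8300−101.0600)=0.5807; B=V−Δ·S=-43.1530
Self-financing check: at every node Δ·S+B equals the discounted successor values.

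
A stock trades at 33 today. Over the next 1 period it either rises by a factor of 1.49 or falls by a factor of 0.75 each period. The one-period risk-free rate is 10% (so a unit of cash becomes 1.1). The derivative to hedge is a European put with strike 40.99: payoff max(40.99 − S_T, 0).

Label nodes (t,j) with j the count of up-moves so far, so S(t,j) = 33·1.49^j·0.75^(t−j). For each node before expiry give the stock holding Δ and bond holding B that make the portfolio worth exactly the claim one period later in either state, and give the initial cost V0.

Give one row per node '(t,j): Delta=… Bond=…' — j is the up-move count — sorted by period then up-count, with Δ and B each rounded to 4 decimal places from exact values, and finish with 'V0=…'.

No-arbitrage ⇒ martingale measure with p* = (R−d)/(u−d) = 0.4730.
Terminal values V(1,·): V(1,0)=16.2400, V(1,1)=0.0000
  t=0,j=0: stock 33.0000 → up 49.1700 (V=0.0000), down 24.7500 (V=16.2400). Price 7.7808; hedge Δ=-0.6650, bond B=29.7268.
Check: Δ(0,0)·S0 + B(0,0) = 7.7808 = V0.

(0,0): Delta=-0.6650 Bond=29.7268
V0=7.7808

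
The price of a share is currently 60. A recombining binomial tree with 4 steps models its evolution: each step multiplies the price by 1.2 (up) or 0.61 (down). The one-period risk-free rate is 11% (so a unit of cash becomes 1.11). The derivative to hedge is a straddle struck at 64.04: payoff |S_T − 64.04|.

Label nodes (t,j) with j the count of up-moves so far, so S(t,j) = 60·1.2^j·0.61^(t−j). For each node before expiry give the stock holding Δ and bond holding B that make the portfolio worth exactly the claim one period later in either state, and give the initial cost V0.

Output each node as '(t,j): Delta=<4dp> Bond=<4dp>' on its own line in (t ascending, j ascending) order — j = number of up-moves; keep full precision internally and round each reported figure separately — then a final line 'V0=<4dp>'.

Risk-neutral probability p* = (R−d)/(u−d) = (1.11−0.61)/(1.2−0.61) = 0.8475.
At expiry t=4: V(4,0)=55.7325, V(4,1)=47.6974, V(4,2)=31.8906, V(4,3)=0.7952, V(4,4)=60.3760
  t=3,j=0: stock 13.6189 → up 16.3426 (V=47.6974), down 8.3075 (V=55.7325). Price 44.0748; hedge Δ=-1.0000, bond B=57.6937.
  t=3,j=1: stock 26.7912 → up 32.1494 (V=31.8906), down 16.3426 (V=47.6974). Price 30.9025; hedge Δ=-1.0000, bond B=57.6937.
  t=3,j=2: stock 52.7040 → up 63.2448 (V=0.7952), down 32.1494 (V=31.8906). Price 4.9897; hedge Δ=-1.0000, bond B=57.6937.
  t=3,j=3: stock 103.6800 → up 124.4160 (V=60.3760), down 63.2448 (V=0.7952). Price 46.2049; hedge Δ=0.9740, bond B=-54.7795.
  t=2,j=0: stock 22.3260 → up 26.7912 (V=30.9025), down 13.6189 (V=44.0748). Price 29.6503; hedge Δ=-1.0000, bond B=51.9763.
  t=2,j=1: stock 43.9200 → up 52.7040 (V=4.9897), down 26.7912 (V=30.9025). Price 8.0563; hedge Δ=-1.0000, bond B=51.9763.
  t=2,j=2: stock 86.4000 → up 103.6800 (V=46.2049), down 52.7040 (V=4.9897). Price 35.9620; hedge Δ=0.8085, bond B=-33.8942.
  t=1,j=0: stock 36.6000 → up 43.9200 (V=8.0563), down 22.3260 (V=29.6503). Price 10.2255; hedge Δ=-1.0000, bond B=46.8255.
  t=1,j=1: stock 72.0000 → up 86.4000 (V=35.9620), down 43.9200 (V=8.0563). Price 28.5632; hedge Δ=0.6569, bond B=-18.7345.
  t=0,j=0: stock 60.0000 → up 72.0000 (V=28.5632), down 36.6000 (V=10.2255). Price 23.2126; hedge Δ=0.5180, bond B=-7.8683.
Root portfolio cost Δ·60+B reproduces V0=23.2126.

(0,0): Delta=0.5180 Bond=-7.8683
(1,0): Delta=-1.0000 Bond=46.8255
(1,1): Delta=0.6569 Bond=-18.7345
(2,0): Delta=-1.0000 Bond=51.9763
(2,1): Delta=-1.0000 Bond=51.9763
(2,2): Delta=0.8085 Bond=-33.8942
(3,0): Delta=-1.0000 Bond=57.6937
(3,1): Delta=-1.0000 Bond=57.6937
(3,2): Delta=-1.0000 Bond=57.6937
(3,3): Delta=0.9740 Bond=-54.7795
V0=23.2126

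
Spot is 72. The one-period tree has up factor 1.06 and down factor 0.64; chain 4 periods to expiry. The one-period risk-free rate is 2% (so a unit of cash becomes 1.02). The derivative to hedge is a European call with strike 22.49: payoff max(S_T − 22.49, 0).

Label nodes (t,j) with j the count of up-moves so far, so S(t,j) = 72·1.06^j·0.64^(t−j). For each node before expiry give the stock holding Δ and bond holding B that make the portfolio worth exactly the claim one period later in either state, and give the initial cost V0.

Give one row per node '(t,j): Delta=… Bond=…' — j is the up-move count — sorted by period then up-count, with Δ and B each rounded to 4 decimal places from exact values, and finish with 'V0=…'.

The replicating-portfolio and risk-neutral prices coincide; use p* = (1.02−0.64)/(1.06−0.64) = 0.9048 for the latter.
At expiry t=4: V(4,0)=0.0000, V(4,1)=0.0000, V(4,2)=10.6463, V(4,3)=32.3920, V(4,4)=68.4083
  t=3,j=0: stock 18.8744 → up 20.0068 (V=0.0000), down 12.0796 (V=0.0000). Price 0.0000; hedge Δ=0.0000, bond B=0.0000.
  t=3,j=1: stock 31.2607 → up 33.1363 (V=10.6463), down 20.0068 (V=0.0000). Price 9.4435; hedge Δ=0.8109, bond B=-15.9049.
  t=3,j=2: stock 51.7755 → up 54.8820 (V=32.3920), down 33.1363 (V=10.6463). Price 29.7265; hedge Δ=1.0000, bond B=-22.0490.
  t=3,j=3: stock 85.7532 → up 90.8983 (V=68.4083), down 54.8820 (V=32.3920). Price 63.7041; hedge Δ=1.0000, bond B=-22.0490.
  t=2,j=0: stock 29.4912 → up 31.2607 (V=9.4435), down 18.8744 (V=0.0000). Price 8.3766; hedge Δ=0.7624, bond B=-14.1079.
  t=2,j=1: stock 48.8448 → up 51.7755 (V=29.7265), down 31.2607 (V=9.4435). Price 27.2498; hedge Δ=0.9887, bond B=-21.0430.
  t=2,j=2: stock 80.8992 → up 85.7532 (V=63.7041), down 51.7755 (V=29.7265). Price 59.2825; hedge Δ=1.0000, bond B=-21.6167.
  t=1,j=0: stock 46.0800 → up 48.8448 (V=27.2498), down 29.4912 (V=8.3766). Price 24.9533; hedge Δ=0.9752, bond B=-19.9829.
  t=1,j=1: stock 76.3200 → up 80.8992 (V=59.2825), down 48.8448 (V=27.2498). Price 55.1292; hedge Δ=0.9993, bond B=-21.1393.
  t=0,j=0: stock 72.0000 → up 76.3200 (V=55.1292), down 46.0800 (V=24.9533). Price 51.2307; hedge Δ=0.9979, bond B=-20.6168.
Self-financing check: at every node Δ·S+B equals the discounted successor values.

(0,0): Delta=0.9979 Bond=-20.6168
(1,0): Delta=0.9752 Bond=-19.9829
(1,1): Delta=0.9993 Bond=-21.1393
(2,0): Delta=0.7624 Bond=-14.1079
(2,1): Delta=0.9887 Bond=-21.0430
(2,2): Delta=1.0000 Bond=-21.6167
(3,0): Delta=0.0000 Bond=0.0000
(3,1): Delta=0.8109 Bond=-15.9049
(3,2): Delta=1.0000 Bond=-22.0490
(3,3): Delta=1.0000 Bond=-22.0490
V0=51.2307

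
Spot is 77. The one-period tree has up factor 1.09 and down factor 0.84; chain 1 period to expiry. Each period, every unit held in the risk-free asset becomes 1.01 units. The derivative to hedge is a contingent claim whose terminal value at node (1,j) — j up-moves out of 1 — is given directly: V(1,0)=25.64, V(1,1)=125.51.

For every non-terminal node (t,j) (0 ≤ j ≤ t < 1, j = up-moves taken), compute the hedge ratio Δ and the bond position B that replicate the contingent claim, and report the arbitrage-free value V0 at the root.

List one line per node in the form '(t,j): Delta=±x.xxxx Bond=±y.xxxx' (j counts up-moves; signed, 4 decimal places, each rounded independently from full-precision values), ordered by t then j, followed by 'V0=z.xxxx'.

The replicating-portfolio and risk-neutral prices coincide; use p* = (1.01−0.84)/(1.09−0.84) = 0.6800 for the latter.
Payoff layer (t=1): V(1,0)=25.6400, V(1,1)=125.5100
Node (0,0) S=77.0000: V=(p*·125.5100+(1−p*)·25.6400)/1.01=92.6253; Δ=(125.5100−25.6400)/(83.9300−64.6800)=5.1881; B=V−Δ·S=-306.8547
The time-0 hedge costs 92.6253, which is the no-arbitrage price.

(0,0): Delta=5.1881 Bond=-306.8547
V0=92.6253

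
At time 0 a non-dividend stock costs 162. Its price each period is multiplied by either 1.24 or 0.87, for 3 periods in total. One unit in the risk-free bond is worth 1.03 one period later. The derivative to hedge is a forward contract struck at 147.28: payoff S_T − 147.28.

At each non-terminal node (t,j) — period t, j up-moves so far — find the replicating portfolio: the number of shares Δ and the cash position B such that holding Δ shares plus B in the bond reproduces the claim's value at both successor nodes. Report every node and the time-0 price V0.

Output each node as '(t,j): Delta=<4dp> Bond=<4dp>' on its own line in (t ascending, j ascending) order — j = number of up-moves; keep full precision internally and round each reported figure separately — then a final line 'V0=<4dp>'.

(0,0): Delta=1.0000 Bond=-134.7821
(1,0): Delta=1.0000 Bond=-138.8255
(1,1): Delta=1.0000 Bond=-138.8255
(2,0): Delta=1.0000 Bond=-142.9903
(2,1): Delta=1.0000 Bond=-142.9903
(2,2): Delta=1.0000 Bond=-142.9903
V0=27.2179

Risk-neutral probability p* = (R−d)/(u−d) = (1.03−0.87)/(1.24−0.87) = 0.4324.
Terminal values V(3,·): V(3,0)=-40.6025, V(3,1)=4.7661, V(3,2)=69.4293, V(3,3)=161.5931
(2,0): S=122.6178. Δ = (V_up−V_dn)/(S_up−S_dn) = (4.7661−-40.6025)/(152.0461−106.6775) = 1.0000. V = [p*·4.7661 + (1−p*)·-40.6025]/1.03 = -20.3725. B = V − Δ·S = -142.9903.
(2,1): S=174.7656. Δ = (V_up−V_dn)/(S_up−S_dn) = (69.4293−4.7661)/(216.7093−152.0461) = 1.0000. V = [p*·69.4293 + (1−p*)·4.7661]/1.03 = 31.7753. B = V − Δ·S = -142.9903.
(2,2): S=249.0912. Δ = (V_up−V_dn)/(S_up−S_dn) = (161.5931−69.4293)/(308.8731−216.7093) = 1.0000. V = [p*·161.5931 + (1−p*)·69.4293]/1.03 = 106.1009. B = V − Δ·S = -142.9903.
(1,0): S=140.9400. Δ = (V_up−V_dn)/(S_up−S_dn) = (31.7753−-20.3725)/(174.7656−122.6178) = 1.0000. V = [p*·31.7753 + (1−p*)·-20.3725]/1.03 = 2.1145. B = V − Δ·S = -138.8255.
(1,1): S=200.8800. Δ = (V_up−V_dn)/(S_up−S_dn) = (106.1009−31.7753)/(249.0912−174.7656) = 1.0000. V = [p*·106.1009 + (1−p*)·31.7753]/1.03 = 62.0545. B = V − Δ·S = -138.8255.
(0,0): S=162.0000. Δ = (V_up−V_dn)/(S_up−S_dn) = (62.0545−2.1145)/(200.8800−140.9400) = 1.0000. V = [p*·62.0545 + (1−p*)·2.1145]/1.03 = 27.2179. B = V − Δ·S = -134.7821.
Check: Δ(0,0)·S0 + B(0,0) = 27.2179 = V0.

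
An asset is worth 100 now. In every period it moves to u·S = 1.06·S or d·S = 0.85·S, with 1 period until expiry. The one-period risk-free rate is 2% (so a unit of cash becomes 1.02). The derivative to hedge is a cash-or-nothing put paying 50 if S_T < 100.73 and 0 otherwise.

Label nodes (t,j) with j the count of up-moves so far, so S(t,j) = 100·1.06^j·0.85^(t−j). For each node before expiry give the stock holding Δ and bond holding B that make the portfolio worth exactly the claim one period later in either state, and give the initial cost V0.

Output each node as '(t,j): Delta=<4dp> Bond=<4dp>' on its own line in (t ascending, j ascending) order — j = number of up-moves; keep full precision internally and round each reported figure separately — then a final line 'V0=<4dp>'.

The replicating-portfolio and risk-neutral prices coincide; use p* = (1.02−0.85)/(1.06−0.85) = 0.8095 for the latter.
Terminal values V(1,·): V(1,0)=50.0000, V(1,1)=0.0000
  t=0,j=0: stock 100.0000 → up 106.0000 (V=0.0000), down 85.0000 (V=50.0000). Price 9.3371; hedge Δ=-2.3810, bond B=247.4323.
Self-financing check: at every node Δ·S+B equals the discounted successor values.

(0,0): Delta=-2.3810 Bond=247.4323
V0=9.3371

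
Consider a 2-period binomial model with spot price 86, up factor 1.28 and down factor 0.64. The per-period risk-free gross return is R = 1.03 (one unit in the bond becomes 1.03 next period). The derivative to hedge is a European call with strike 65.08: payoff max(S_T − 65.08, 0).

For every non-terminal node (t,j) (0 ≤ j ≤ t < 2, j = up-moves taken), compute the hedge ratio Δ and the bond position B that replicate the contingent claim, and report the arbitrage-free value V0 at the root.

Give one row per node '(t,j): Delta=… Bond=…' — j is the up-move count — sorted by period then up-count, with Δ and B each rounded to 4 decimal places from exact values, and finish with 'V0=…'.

(0,0): Delta=0.7943 Bond=-39.3593
(1,0): Delta=0.1525 Bond=-5.2148
(1,1): Delta=1.0000 Bond=-63.1845
V0=28.9498

Since d<R<u, set p* = (R−d)/(u−d) = 0.6094; price each node as the discounted p*-expectation of its children.
At expiry t=2: V(2,0)=0.0000, V(2,1)=5.3712, V(2,2)=75.8224
Node (1,0) S=55.0400: V=(p*·5.3712+(1−p*)·0.0000)/1.03=3.1777; Δ=(5.3712−0.0000)/(70.4512−35.2256)=0.1525; B=V−Δ·S=-5.2148
Node (1,1) S=110.0800: V=(p*·75.8224+(1−p*)·5.3712)/1.03=46.8955; Δ=(75.8224−5.3712)/(140.9024−70.4512)=1.0000; B=V−Δ·S=-63.1845
Node (0,0) S=86.0000: V=(p*·46.8955+(1−p*)·3.1777)/1.03=28.9498; Δ=(46.8955−3.1777)/(110.0800−55.0400)=0.7943; B=V−Δ·S=-39.3593
The time-0 hedge costs 28.9498, which is the no-arbitrage price.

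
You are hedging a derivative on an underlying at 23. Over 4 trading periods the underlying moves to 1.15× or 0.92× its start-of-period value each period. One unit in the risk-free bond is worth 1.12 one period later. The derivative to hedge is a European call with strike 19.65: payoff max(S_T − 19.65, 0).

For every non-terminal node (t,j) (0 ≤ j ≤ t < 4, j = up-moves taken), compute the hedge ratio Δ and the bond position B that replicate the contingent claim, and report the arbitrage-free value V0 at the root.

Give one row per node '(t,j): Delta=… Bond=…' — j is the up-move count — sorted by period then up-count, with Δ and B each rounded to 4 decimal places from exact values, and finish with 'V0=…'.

Risk-neutral probability p* = (R−d)/(u−d) = (1.12−0.92)/(1.15−0.92) = 0.8696.
Terminal values V(4,·): V(4,0)=0.0000, V(4,1)=0.9463, V(4,2)=6.0954, V(4,3)=12.5317, V(4,4)=20.5771
(3,0): S=17.9098. Δ = (V_up−V_dn)/(S_up−S_dn) = (0.9463−0.0000)/(20.5963−16.4770) = 0.2297. V = [p*·0.9463 + (1−p*)·0.0000]/1.12 = 0.7347. B = V − Δ·S = -3.3796.
(3,1): S=22.3873. Δ = (V_up−V_dn)/(S_up−S_dn) = (6.0954−0.9463)/(25.7454−20.5963) = 1.0000. V = [p*·6.0954 + (1−p*)·0.9463]/1.12 = 4.8426. B = V − Δ·S = -17.5446.
(3,2): S=27.9841. Δ = (V_up−V_dn)/(S_up−S_dn) = (12.5317−6.0954)/(32.1817−25.7454) = 1.0000. V = [p*·12.5317 + (1−p*)·6.0954]/1.12 = 10.4395. B = V − Δ·S = -17.5446.
(3,3): S=34.9801. Δ = (V_up−V_dn)/(S_up−S_dn) = (20.5771−12.5317)/(40.2271−32.1817) = 1.0000. V = [p*·20.5771 + (1−p*)·12.5317]/1.12 = 17.4355. B = V − Δ·S = -17.5446.
(2,0): S=19.4672. Δ = (V_up−V_dn)/(S_up−S_dn) = (4.8426−0.7347)/(22.3873−17.9098) = 0.9175. V = [p*·4.8426 + (1−p*)·0.7347]/1.12 = 3.8454. B = V − Δ·S = -14.0152.
(2,1): S=24.3340. Δ = (V_up−V_dn)/(S_up−S_dn) = (10.4395−4.8426)/(27.9841−22.3873) = 1.0000. V = [p*·10.4395 + (1−p*)·4.8426]/1.12 = 8.6691. B = V − Δ·S = -15.6649.
(2,2): S=30.4175. Δ = (V_up−V_dn)/(S_up−S_dn) = (17.4355−10.4395)/(34.9801−27.9841) = 1.0000. V = [p*·17.4355 + (1−p*)·10.4395]/1.12 = 14.7526. B = V − Δ·S = -15.6649.
(1,0): S=21.1600. Δ = (V_up−V_dn)/(S_up−S_dn) = (8.6691−3.8454)/(24.3340−19.4672) = 0.9912. V = [p*·8.6691 + (1−p*)·3.8454]/1.12 = 7.1785. B = V − Δ·S = -13.7944.
(1,1): S=26.4500. Δ = (V_up−V_dn)/(S_up−S_dn) = (14.7526−8.6691)/(30.4175−24.3340) = 1.0000. V = [p*·14.7526 + (1−p*)·8.6691]/1.12 = 12.4635. B = V − Δ·S = -13.9865.
(0,0): S=23.0000. Δ = (V_up−V_dn)/(S_up−S_dn) = (12.4635−7.1785)/(26.4500−21.1600) = 0.9991. V = [p*·12.4635 + (1−p*)·7.1785]/1.12 = 10.5127. B = V − Δ·S = -12.4656.
Each (Δ,B) replicates both successor values, so the strategy is self-financing and V0 is arbitrage-free.

(0,0): Delta=0.9991 Bond=-12.4656
(1,0): Delta=0.9912 Bond=-13.7944
(1,1): Delta=1.0000 Bond=-13.9865
(2,0): Delta=0.9175 Bond=-14.0152
(2,1): Delta=1.0000 Bond=-15.6649
(2,2): Delta=1.0000 Bond=-15.6649
(3,0): Delta=0.2297 Bond=-3.3796
(3,1): Delta=1.0000 Bond=-17.5446
(3,2): Delta=1.0000 Bond=-17.5446
(3,3): Delta=1.0000 Bond=-17.5446
V0=10.5127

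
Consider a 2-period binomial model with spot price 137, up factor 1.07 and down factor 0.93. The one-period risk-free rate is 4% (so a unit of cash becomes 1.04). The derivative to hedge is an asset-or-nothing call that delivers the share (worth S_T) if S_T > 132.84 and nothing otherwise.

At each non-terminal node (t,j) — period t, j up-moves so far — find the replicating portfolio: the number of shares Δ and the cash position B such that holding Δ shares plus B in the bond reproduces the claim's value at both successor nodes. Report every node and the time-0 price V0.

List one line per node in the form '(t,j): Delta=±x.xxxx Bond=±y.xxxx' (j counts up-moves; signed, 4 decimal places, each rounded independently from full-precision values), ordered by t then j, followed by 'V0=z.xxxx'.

Risk-neutral probability p* = (R−d)/(u−d) = (1.04−0.93)/(1.07−0.93) = 0.7857.
Terminal payoffs: V(2,0)=0.0000, V(2,1)=136.3287, V(2,2)=156.8513
Node (1,0) S=127.4100: V=(p*·136.3287+(1−p*)·0.0000)/1.04=102.9956; Δ=(136.3287−0.0000)/(136.3287−118.4913)=7.6429; B=V−Δ·S=-870.7808
Node (1,1) S=146.5900: V=(p*·156.8513+(1−p*)·136.3287)/1.04=146.5900; Δ=(156.8513−136.3287)/(156.8513−136.3287)=1.0000; B=V−Δ·S=0.0000
Node (0,0) S=137.0000: V=(p*·146.5900+(1−p*)·102.9956)/1.04=131.9696; Δ=(146.5900−102.9956)/(146.5900−127.4100)=2.2729; B=V−Δ·S=-179.4191
Each (Δ,B) replicates both successor values, so the strategy is self-financing and V0 is arbitrage-free.

(0,0): Delta=2.2729 Bond=-179.4191
(1,0): Delta=7.6429 Bond=-870.7808
(1,1): Delta=1.0000 Bond=0.0000
V0=131.9696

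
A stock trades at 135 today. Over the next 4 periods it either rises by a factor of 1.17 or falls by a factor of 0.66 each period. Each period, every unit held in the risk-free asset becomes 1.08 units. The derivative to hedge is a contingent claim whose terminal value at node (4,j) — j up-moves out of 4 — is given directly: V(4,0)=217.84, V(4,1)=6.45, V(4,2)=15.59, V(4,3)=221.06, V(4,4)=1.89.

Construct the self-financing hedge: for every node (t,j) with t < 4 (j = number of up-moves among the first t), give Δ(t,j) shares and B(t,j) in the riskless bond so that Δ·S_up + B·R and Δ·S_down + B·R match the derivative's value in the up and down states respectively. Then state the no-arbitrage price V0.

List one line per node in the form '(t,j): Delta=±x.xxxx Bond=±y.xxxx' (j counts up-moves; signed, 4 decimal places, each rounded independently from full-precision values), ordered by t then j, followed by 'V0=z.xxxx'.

(0,0): Delta=-0.5661 Bond=142.8107
(1,0): Delta=2.5550 Bond=-123.8553
(1,1): Delta=-0.9433 Bond=213.8264
(2,0): Delta=-0.9193 Bond=70.5497
(2,1): Delta=2.9750 Bond=-177.5452
(2,2): Delta=-1.4170 Bond=318.4634
(3,0): Delta=-10.6794 Bond=455.0033
(3,1): Delta=0.2605 Bond=-4.9798
(3,2): Delta=3.3032 Bond=-231.7707
(3,3): Delta=-1.9876 Bond=467.3072
V0=66.3919

The replicating-portfolio and risk-neutral prices coincide; use p* = (1.08−0.66)/(1.17−0.66) = 0.8235 for the latter.
Terminal payoffs: V(4,0)=217.8400, V(4,1)=6.4500, V(4,2)=15.5900, V(4,3)=221.0600, V(4,4)=1.8900
Node (3,0) S=38.8120: V=(p*·6.4500+(1−p*)·217.8400)/1.08=40.5131; Δ=(6.4500−217.8400)/(45.4100−25.6159)=-10.6794; B=V−Δ·S=455.0033
Node (3,1) S=68.8030: V=(p*·15.5900+(1−p*)·6.4500)/1.08=12.9417; Δ=(15.5900−6.4500)/(80.4995−45.4100)=0.2605; B=V−Δ·S=-4.9798
Node (3,2) S=121.9690: V=(p*·221.0600+(1−p*)·15.5900)/1.08=171.1117; Δ=(221.0600−15.5900)/(142.7037−80.4995)=3.3032; B=V−Δ·S=-231.7707
Node (3,3) S=216.2178: V=(p*·1.8900+(1−p*)·221.0600)/1.08=37.5621; Δ=(1.8900−221.0600)/(252.9748−142.7037)=-1.9876; B=V−Δ·S=467.3072
Node (2,0) S=58.8060: V=(p*·12.9417+(1−p*)·40.5131)/1.08=16.4882; Δ=(12.9417−40.5131)/(68.8030−38.8120)=-0.9193; B=V−Δ·S=70.5497
Node (2,1) S=104.2470: V=(p*·171.1117+(1−p*)·12.9417)/1.08=132.5920; Δ=(171.1117−12.9417)/(121.9690−68.8030)=2.9750; B=V−Δ·S=-177.5452
Node (2,2) S=184.8015: V=(p*·37.5621+(1−p*)·171.1117)/1.08=56.6015; Δ=(37.5621−171.1117)/(216.2178−121.9690)=-1.4170; B=V−Δ·S=318.4634
Node (1,0) S=89.1000: V=(p*·132.5920+(1−p*)·16.4882)/1.08=103.7991; Δ=(132.5920−16.4882)/(104.2470−58.8060)=2.5550; B=V−Δ·S=-123.8553
Node (1,1) S=157.9500: V=(p*·56.6015+(1−p*)·132.5920)/1.08=64.8256; Δ=(56.6015−132.5920)/(184.8015−104.2470)=-0.9433; B=V−Δ·S=213.8264
Node (0,0) S=135.0000: V=(p*·64.8256+(1−p*)·103.7991)/1.08=66.3919; Δ=(64.8256−103.7991)/(157.9500−89.1000)=-0.5661; B=V−Δ·S=142.8107
The time-0 hedge costs 66.3919, which is the no-arbitrage price.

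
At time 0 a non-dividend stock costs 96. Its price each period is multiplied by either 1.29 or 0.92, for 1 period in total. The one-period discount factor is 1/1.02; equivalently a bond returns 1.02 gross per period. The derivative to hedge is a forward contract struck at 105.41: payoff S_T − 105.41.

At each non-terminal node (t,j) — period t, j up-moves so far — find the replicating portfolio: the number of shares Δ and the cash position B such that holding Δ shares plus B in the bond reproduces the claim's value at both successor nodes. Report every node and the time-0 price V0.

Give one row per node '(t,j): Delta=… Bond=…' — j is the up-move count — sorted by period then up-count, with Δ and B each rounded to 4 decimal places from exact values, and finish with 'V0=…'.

(0,0): Delta=1.0000 Bond=-103.3431
V0=-7.3431

Risk-neutral probability p* = (R−d)/(u−d) = (1.02−0.92)/(1.29−0.92) = 0.2703.
Payoff layer (t=1): V(1,0)=-17.0900, V(1,1)=18.4300
Node (0,0) S=96.0000: V=(p*·18.4300+(1−p*)·-17.0900)/1.02=-7.3431; Δ=(18.4300−-17.0900)/(123.8400−88.3200)=1.0000; B=V−Δ·S=-103.3431
Self-financing check: at every node Δ·S+B equals the discounted successor values.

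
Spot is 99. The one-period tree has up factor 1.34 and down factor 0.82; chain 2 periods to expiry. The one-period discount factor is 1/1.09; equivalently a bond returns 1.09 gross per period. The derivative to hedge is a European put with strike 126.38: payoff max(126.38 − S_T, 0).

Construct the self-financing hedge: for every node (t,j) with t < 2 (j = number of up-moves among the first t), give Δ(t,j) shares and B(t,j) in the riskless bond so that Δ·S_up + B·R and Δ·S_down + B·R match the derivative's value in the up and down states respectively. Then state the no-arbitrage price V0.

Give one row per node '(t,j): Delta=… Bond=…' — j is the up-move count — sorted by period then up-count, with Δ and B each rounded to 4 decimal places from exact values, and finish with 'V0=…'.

(0,0): Delta=-0.5245 Bond=70.9596
(1,0): Delta=-1.0000 Bond=115.9450
(1,1): Delta=-0.2551 Bond=41.6062
V0=19.0315

Since d<R<u, set p* = (R−d)/(u−d) = 0.5192; price each node as the discounted p*-expectation of its children.
At expiry t=2: V(2,0)=59.8124, V(2,1)=17.5988, V(2,2)=0.0000
(1,0): S=81.1800. Δ = (V_up−V_dn)/(S_up−S_dn) = (17.5988−59.8124)/(108.7812−66.5676) = -1.0000. V = [p*·17.5988 + (1−p*)·59.8124]/1.09 = 34.7650. B = V − Δ·S = 115.9450.
(1,1): S=132.6600. Δ = (V_up−V_dn)/(S_up−S_dn) = (0.0000−17.5988)/(177.7644−108.7812) = -0.2551. V = [p*·0.0000 + (1−p*)·17.5988]/1.09 = 7.7624. B = V − Δ·S = 41.6062.
(0,0): S=99.0000. Δ = (V_up−V_dn)/(S_up−S_dn) = (7.7624−34.7650)/(132.6600−81.1800) = -0.5245. V = [p*·7.7624 + (1−p*)·34.7650]/1.09 = 19.0315. B = V − Δ·S = 70.9596.
Root portfolio cost Δ·99+B reproduces V0=19.0315.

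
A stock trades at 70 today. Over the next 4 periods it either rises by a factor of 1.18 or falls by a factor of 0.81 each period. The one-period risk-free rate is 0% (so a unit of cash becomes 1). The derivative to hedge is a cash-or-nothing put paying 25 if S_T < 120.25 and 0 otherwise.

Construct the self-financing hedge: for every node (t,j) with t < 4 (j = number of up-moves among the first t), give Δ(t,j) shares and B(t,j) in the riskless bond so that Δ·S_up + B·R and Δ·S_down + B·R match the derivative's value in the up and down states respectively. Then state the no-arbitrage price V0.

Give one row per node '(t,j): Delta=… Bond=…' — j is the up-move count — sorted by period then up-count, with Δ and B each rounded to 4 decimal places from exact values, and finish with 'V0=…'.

(0,0): Delta=-0.1307 Bond=32.4110
(1,0): Delta=0.0000 Bond=25.0000
(1,1): Delta=-0.2157 Bond=39.4320
(2,0): Delta=0.0000 Bond=25.0000
(2,1): Delta=0.0000 Bond=25.0000
(2,2): Delta=-0.3560 Bond=53.1045
(3,0): Delta=0.0000 Bond=25.0000
(3,1): Delta=0.0000 Bond=25.0000
(3,2): Delta=0.0000 Bond=25.0000
(3,3): Delta=-0.5875 Bond=79.7297
V0=23.2616

Since d<R<u, set p* = (R−d)/(u−d) = 0.5135; price each node as the discounted p*-expectation of its children.
Terminal values V(4,·): V(4,0)=25.0000, V(4,1)=25.0000, V(4,2)=25.0000, V(4,3)=25.0000, V(4,4)=0.0000
(3,0): S=37.2009. Δ = (V_up−V_dn)/(S_up−S_dn) = (25.0000−25.0000)/(43.8970−30.1327) = 0.0000. V = [p*·25.0000 + (1−p*)·25.0000]/1 = 25.0000. B = V − Δ·S = 25.0000.
(3,1): S=54.1939. Δ = (V_up−V_dn)/(S_up−S_dn) = (25.0000−25.0000)/(63.9488−43.8970) = 0.0000. V = [p*·25.0000 + (1−p*)·25.0000]/1 = 25.0000. B = V − Δ·S = 25.0000.
(3,2): S=78.9491. Δ = (V_up−V_dn)/(S_up−S_dn) = (25.0000−25.0000)/(93.1599−63.9488) = 0.0000. V = [p*·25.0000 + (1−p*)·25.0000]/1 = 25.0000. B = V − Δ·S = 25.0000.
(3,3): S=115.0122. Δ = (V_up−V_dn)/(S_up−S_dn) = (0.0000−25.0000)/(135.7144−93.1599) = -0.5875. V = [p*·0.0000 + (1−p*)·25.0000]/1 = 12.1622. B = V − Δ·S = 79.7297.
(2,0): S=45.9270. Δ = (V_up−V_dn)/(S_up−S_dn) = (25.0000−25.0000)/(54.1939−37.2009) = 0.0000. V = [p*·25.0000 + (1−p*)·25.0000]/1 = 25.0000. B = V − Δ·S = 25.0000.
(2,1): S=66.9060. Δ = (V_up−V_dn)/(S_up−S_dn) = (25.0000−25.0000)/(78.9491−54.1939) = 0.0000. V = [p*·25.0000 + (1−p*)·25.0000]/1 = 25.0000. B = V − Δ·S = 25.0000.
(2,2): S=97.4680. Δ = (V_up−V_dn)/(S_up−S_dn) = (12.1622−25.0000)/(115.0122−78.9491) = -0.3560. V = [p*·12.1622 + (1−p*)·25.0000]/1 = 18.4076. B = V − Δ·S = 53.1045.
(1,0): S=56.7000. Δ = (V_up−V_dn)/(S_up−S_dn) = (25.0000−25.0000)/(66.9060−45.9270) = 0.0000. V = [p*·25.0000 + (1−p*)·25.0000]/1 = 25.0000. B = V − Δ·S = 25.0000.
(1,1): S=82.6000. Δ = (V_up−V_dn)/(S_up−S_dn) = (18.4076−25.0000)/(97.4680−66.9060) = -0.2157. V = [p*·18.4076 + (1−p*)·25.0000]/1 = 21.6147. B = V − Δ·S = 39.4320.
(0,0): S=70.0000. Δ = (V_up−V_dn)/(S_up−S_dn) = (21.6147−25.0000)/(82.6000−56.7000) = -0.1307. V = [p*·21.6147 + (1−p*)·25.0000]/1 = 23.2616. B = V − Δ·S = 32.4110.
Root portfolio cost Δ·70+B reproduces V0=23.2616.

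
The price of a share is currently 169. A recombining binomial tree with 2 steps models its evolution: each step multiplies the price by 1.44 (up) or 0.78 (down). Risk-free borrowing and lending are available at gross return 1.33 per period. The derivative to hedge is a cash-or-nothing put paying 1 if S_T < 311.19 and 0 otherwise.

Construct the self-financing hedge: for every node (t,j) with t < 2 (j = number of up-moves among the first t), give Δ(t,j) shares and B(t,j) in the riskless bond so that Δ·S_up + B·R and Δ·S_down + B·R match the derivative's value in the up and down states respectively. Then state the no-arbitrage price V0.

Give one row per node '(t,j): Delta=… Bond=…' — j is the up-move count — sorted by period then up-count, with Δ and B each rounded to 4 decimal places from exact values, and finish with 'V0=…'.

(0,0): Delta=-0.0056 Bond=1.1221
(1,0): Delta=0.0000 Bond=0.7519
(1,1): Delta=-0.0062 Bond=1.6405
V0=0.1727

No-arbitrage ⇒ martingale measure with p* = (R−d)/(u−d) = 0.8333.
Terminal values V(2,·): V(2,0)=1.0000, V(2,1)=1.0000, V(2,2)=0.0000
(1,0): S=131.8200. Δ = (V_up−V_dn)/(S_up−S_dn) = (1.0000−1.0000)/(189.8208−102.8196) = 0.0000. V = [p*·1.0000 + (1−p*)·1.0000]/1.33 = 0.7519. B = V − Δ·S = 0.7519.
(1,1): S=243.3600. Δ = (V_up−V_dn)/(S_up−S_dn) = (0.0000−1.0000)/(350.4384−189.8208) = -0.0062. V = [p*·0.0000 + (1−p*)·1.0000]/1.33 = 0.1253. B = V − Δ·S = 1.6405.
(0,0): S=169.0000. Δ = (V_up−V_dn)/(S_up−S_dn) = (0.1253−0.7519)/(243.3600−131.8200) = -0.0056. V = [p*·0.1253 + (1−p*)·0.7519]/1.33 = 0.1727. B = V − Δ·S = 1.1221.
Self-financing check: at every node Δ·S+B equals the discounted successor values.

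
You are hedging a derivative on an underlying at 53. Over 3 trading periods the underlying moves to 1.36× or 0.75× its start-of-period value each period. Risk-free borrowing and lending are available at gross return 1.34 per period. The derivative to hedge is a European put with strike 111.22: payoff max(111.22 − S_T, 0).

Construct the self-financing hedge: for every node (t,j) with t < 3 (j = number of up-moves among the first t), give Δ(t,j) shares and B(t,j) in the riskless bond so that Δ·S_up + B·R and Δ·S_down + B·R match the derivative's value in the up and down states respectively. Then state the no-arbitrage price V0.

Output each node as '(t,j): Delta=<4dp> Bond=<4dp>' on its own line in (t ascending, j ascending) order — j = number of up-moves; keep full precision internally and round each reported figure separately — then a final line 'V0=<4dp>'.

(0,0): Delta=-0.6439 Bond=35.6599
(1,0): Delta=-1.0000 Bond=61.9403
(1,1): Delta=-0.6372 Bond=47.3044
(2,0): Delta=-1.0000 Bond=83.0000
(2,1): Delta=-1.0000 Bond=83.0000
(2,2): Delta=-0.6304 Bond=62.7231
V0=1.5346

No-arbitrage ⇒ martingale measure with p* = (R−d)/(u−d) = 0.9672.
Terminal values V(3,·): V(3,0)=88.8606, V(3,1)=70.6750, V(3,2)=37.6984, V(3,3)=0.0000
  t=2,j=0: stock 29.8125 → up 40.5450 (V=70.6750), down 22.3594 (V=88.8606). Price 53.1875; hedge Δ=-1.0000, bond B=83.0000.
  t=2,j=1: stock 54.0600 → up 73.5216 (V=37.6984), down 40.5450 (V=70.6750). Price 28.9400; hedge Δ=-1.0000, bond B=83.0000.
  t=2,j=2: stock 98.0288 → up 133.3192 (V=0.0000), down 73.5216 (V=37.6984). Price 0.9224; hedge Δ=-0.6304, bond B=62.7231.
  t=1,j=0: stock 39.7500 → up 54.0600 (V=28.9400), down 29.8125 (V=53.1875). Price 22.1903; hedge Δ=-1.0000, bond B=61.9403.
  t=1,j=1: stock 72.0800 → up 98.0288 (V=0.9224), down 54.0600 (V=28.9400). Price 1.3739; hedge Δ=-0.6372, bond B=47.3044.
  t=0,j=0: stock 53.0000 → up 72.0800 (V=1.3739), down 39.7500 (V=22.1903). Price 1.5346; hedge Δ=-0.6439, bond B=35.6599.
Each (Δ,B) replicates both successor values, so the strategy is self-financing and V0 is arbitrage-free.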